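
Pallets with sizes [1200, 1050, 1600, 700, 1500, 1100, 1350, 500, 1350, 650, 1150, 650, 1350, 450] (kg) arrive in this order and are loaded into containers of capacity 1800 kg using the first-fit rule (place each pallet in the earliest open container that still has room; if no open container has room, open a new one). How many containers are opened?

  1200 → container 1 (new)  [load 1200/1800]
  1050 → container 2 (new)  [load 1050/1800]
  1600 → container 3 (new)  [load 1600/1800]
  700 → container 2  [load 1750/1800]
  1500 → container 4 (new)  [load 1500/1800]
  1100 → container 5 (new)  [load 1100/1800]
  1350 → container 6 (new)  [load 1350/1800]
  500 → container 1  [load 1700/1800]
  1350 → container 7 (new)  [load 1350/1800]
  650 → container 5  [load 1750/1800]
  1150 → container 8 (new)  [load 1150/1800]
  650 → container 8  [load 1800/1800]
  1350 → container 9 (new)  [load 1350/1800]
  450 → container 6  [load 1800/1800]
9 containers opened.

9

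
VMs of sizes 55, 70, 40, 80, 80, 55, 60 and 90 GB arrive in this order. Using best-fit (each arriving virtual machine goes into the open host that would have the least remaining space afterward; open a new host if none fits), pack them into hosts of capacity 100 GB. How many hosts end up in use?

7

  55 → host 1 (new)  [load 55/100]
  70 → host 2 (new)  [load 70/100]
  40 → host 1  [load 95/100]
  80 → host 3 (new)  [load 80/100]
  80 → host 4 (new)  [load 80/100]
  55 → host 5 (new)  [load 55/100]
  60 → host 6 (new)  [load 60/100]
  90 → host 7 (new)  [load 90/100]
7 hosts opened.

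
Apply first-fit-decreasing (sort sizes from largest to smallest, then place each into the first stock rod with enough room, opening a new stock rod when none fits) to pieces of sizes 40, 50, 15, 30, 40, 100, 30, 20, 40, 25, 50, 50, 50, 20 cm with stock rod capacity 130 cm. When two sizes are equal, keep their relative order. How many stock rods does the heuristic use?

5

Sorted descending: 100, 50, 50, 50, 50, 40, 40, 40, 30, 30, 25, 20, 20, 15.
  100 → stock rod 1 (new)  [load 100/130]
  50 → stock rod 2 (new)  [load 50/130]
  50 → stock rod 2  [load 100/130]
  50 → stock rod 3 (new)  [load 50/130]
  50 → stock rod 3  [load 100/130]
  40 → stock rod 4 (new)  [load 40/130]
  40 → stock rod 4  [load 80/130]
  40 → stock rod 4  [load 120/130]
  30 → stock rod 1  [load 130/130]
  30 → stock rod 2  [load 130/130]
  25 → stock rod 3  [load 125/130]
  20 → stock rod 5 (new)  [load 20/130]
  20 → stock rod 5  [load 40/130]
  15 → stock rod 5  [load 55/130]
5 stock rods opened.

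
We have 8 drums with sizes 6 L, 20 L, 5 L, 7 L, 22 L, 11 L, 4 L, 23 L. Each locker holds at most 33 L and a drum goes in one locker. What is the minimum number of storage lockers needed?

Total = 23 + 22 + 20 + 11 + 7 + 6 + 5 + 4 = 98 L.
Lower bound: ⌈98/33⌉ = 3 storage lockers.
A packing using 3 storage lockers:
  locker 1: 23 + 6 + 4 = 33
  locker 2: 22 + 11 = 33
  locker 3: 20 + 7 + 5 = 32
This matches the lower bound, so 3 is optimal.

3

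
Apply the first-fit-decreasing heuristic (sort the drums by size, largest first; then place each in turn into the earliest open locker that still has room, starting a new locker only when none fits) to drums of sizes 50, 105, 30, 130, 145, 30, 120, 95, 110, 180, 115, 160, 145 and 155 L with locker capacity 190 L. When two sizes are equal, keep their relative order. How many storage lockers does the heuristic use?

11

Sorted descending: 180, 160, 155, 145, 145, 130, 120, 115, 110, 105, 95, 50, 30, 30.
  180 → locker 1 (new)  [load 180/190]
  160 → locker 2 (new)  [load 160/190]
  155 → locker 3 (new)  [load 155/190]
  145 → locker 4 (new)  [load 145/190]
  145 → locker 5 (new)  [load 145/190]
  130 → locker 6 (new)  [load 130/190]
  120 → locker 7 (new)  [load 120/190]
  115 → locker 8 (new)  [load 115/190]
  110 → locker 9 (new)  [load 110/190]
  105 → locker 10 (new)  [load 105/190]
  95 → locker 11 (new)  [load 95/190]
  50 → locker 6  [load 180/190]
  30 → locker 2  [load 190/190]
  30 → locker 3  [load 185/190]
11 storage lockers opened.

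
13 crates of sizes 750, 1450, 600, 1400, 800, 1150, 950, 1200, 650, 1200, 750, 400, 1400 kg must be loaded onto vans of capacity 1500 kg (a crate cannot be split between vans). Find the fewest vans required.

Total = 1450 + 1400 + 1400 + 1200 + 1200 + 1150 + 950 + 800 + 750 + 750 + 650 + 600 + 400 = 12700 kg.
Lower bound: ⌈12700/1500⌉ = 9 vans.
A packing using 10 vans:
  van 1: 1450 = 1450
  van 2: 1400 = 1400
  van 3: 1400 = 1400
  van 4: 1200 = 1200
  van 5: 1200 = 1200
  van 6: 1150 = 1150
  van 7: 950 + 400 = 1350
  van 8: 800 + 650 = 1450
  van 9: 750 + 750 = 1500
  van 10: 600 = 600
No arrangement into 9 vans stays within capacity, so 10 is optimal.

10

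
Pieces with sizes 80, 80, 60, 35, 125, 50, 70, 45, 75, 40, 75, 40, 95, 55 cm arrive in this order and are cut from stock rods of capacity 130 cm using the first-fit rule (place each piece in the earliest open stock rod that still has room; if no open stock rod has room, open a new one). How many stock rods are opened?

8

  80 → stock rod 1 (new)  [load 80/130]
  80 → stock rod 2 (new)  [load 80/130]
  60 → stock rod 3 (new)  [load 60/130]
  35 → stock rod 1  [load 115/130]
  125 → stock rod 4 (new)  [load 125/130]
  50 → stock rod 2  [load 130/130]
  70 → stock rod 3  [load 130/130]
  45 → stock rod 5 (new)  [load 45/130]
  75 → stock rod 5  [load 120/130]
  40 → stock rod 6 (new)  [load 40/130]
  75 → stock rod 6  [load 115/130]
  40 → stock rod 7 (new)  [load 40/130]
  95 → stock rod 8 (new)  [load 95/130]
  55 → stock rod 7  [load 95/130]
8 stock rods opened.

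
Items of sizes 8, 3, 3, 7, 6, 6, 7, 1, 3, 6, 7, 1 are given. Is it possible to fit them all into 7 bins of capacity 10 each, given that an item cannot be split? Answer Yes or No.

Yes

A valid assignment using 7 bins:
  bin 1: 8 + 1 + 1 = 10
  bin 2: 7 + 3 = 10
  bin 3: 7 + 3 = 10
  bin 4: 7 + 3 = 10
  bin 5: 6 = 6
  bin 6: 6 = 6
  bin 7: 6 = 6
Every load is within 10, so 7 bins suffice.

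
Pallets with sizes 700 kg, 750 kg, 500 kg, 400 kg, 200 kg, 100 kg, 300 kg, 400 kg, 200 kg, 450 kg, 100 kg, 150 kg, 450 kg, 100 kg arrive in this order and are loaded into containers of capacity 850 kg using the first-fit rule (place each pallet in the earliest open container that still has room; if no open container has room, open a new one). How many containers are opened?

7

  700 → container 1 (new)  [load 700/850]
  750 → container 2 (new)  [load 750/850]
  500 → container 3 (new)  [load 500/850]
  400 → container 4 (new)  [load 400/850]
  200 → container 3  [load 700/850]
  100 → container 1  [load 800/850]
  300 → container 4  [load 700/850]
  400 → container 5 (new)  [load 400/850]
  200 → container 5  [load 600/850]
  450 → container 6 (new)  [load 450/850]
  100 → container 2  [load 850/850]
  150 → container 3  [load 850/850]
  450 → container 7 (new)  [load 450/850]
  100 → container 4  [load 800/850]
7 containers opened.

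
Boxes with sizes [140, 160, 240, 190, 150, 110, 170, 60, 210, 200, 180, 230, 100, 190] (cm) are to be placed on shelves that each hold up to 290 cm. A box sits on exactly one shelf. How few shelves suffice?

10

Total = 240 + 230 + 210 + 200 + 190 + 190 + 180 + 170 + 160 + 150 + 140 + 110 + 100 + 60 = 2330 cm.
Lower bound: ⌈2330/290⌉ = 9 shelves.
Also, 10 boxes each exceed 145 cm, and no two of those can share a shelf, so at least 10 shelves are needed.
A packing using 10 shelves:
  shelf 1: 240 = 240
  shelf 2: 230 + 60 = 290
  shelf 3: 210 = 210
  shelf 4: 200 = 200
  shelf 5: 190 + 100 = 290
  shelf 6: 190 = 190
  shelf 7: 180 + 110 = 290
  shelf 8: 170 = 170
  shelf 9: 160 = 160
  shelf 10: 150 + 140 = 290
This matches the lower bound, so 10 is optimal.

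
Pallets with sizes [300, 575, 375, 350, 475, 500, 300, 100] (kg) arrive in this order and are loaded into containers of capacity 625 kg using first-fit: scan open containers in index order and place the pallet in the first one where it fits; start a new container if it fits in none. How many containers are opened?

  300 → container 1 (new)  [load 300/625]
  575 → container 2 (new)  [load 575/625]
  375 → container 3 (new)  [load 375/625]
  350 → container 4 (new)  [load 350/625]
  475 → container 5 (new)  [load 475/625]
  500 → container 6 (new)  [load 500/625]
  300 → container 1  [load 600/625]
  100 → container 3  [load 475/625]
6 containers opened.

6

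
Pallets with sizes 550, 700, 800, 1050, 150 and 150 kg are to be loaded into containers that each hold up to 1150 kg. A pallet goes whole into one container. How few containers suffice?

4

Total = 1050 + 800 + 700 + 550 + 150 + 150 = 3400 kg.
Lower bound: ⌈3400/1150⌉ = 3 containers.
A packing using 4 containers:
  container 1: 1050 = 1050
  container 2: 800 + 150 + 150 = 1100
  container 3: 700 = 700
  container 4: 550 = 550
No arrangement into 3 containers stays within capacity, so 4 is optimal.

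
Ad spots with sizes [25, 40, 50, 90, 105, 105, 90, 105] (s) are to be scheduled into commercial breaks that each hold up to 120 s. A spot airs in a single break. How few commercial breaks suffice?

6

Total = 105 + 105 + 105 + 90 + 90 + 50 + 40 + 25 = 610 s.
Lower bound: ⌈610/120⌉ = 6 commercial breaks.
A packing using 6 commercial breaks:
  break 1: 105 = 105
  break 2: 105 = 105
  break 3: 105 = 105
  break 4: 90 + 25 = 115
  break 5: 90 = 90
  break 6: 50 + 40 = 90
This matches the lower bound, so 6 is optimal.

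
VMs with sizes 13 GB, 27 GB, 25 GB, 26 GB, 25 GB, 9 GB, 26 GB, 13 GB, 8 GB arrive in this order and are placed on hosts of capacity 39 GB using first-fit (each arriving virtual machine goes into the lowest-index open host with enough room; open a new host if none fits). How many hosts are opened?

  13 → host 1 (new)  [load 13/39]
  27 → host 2 (new)  [load 27/39]
  25 → host 1  [load 38/39]
  26 → host 3 (new)  [load 26/39]
  25 → host 4 (new)  [load 25/39]
  9 → host 2  [load 36/39]
  26 → host 5 (new)  [load 26/39]
  13 → host 3  [load 39/39]
  8 → host 4  [load 33/39]
5 hosts opened.

5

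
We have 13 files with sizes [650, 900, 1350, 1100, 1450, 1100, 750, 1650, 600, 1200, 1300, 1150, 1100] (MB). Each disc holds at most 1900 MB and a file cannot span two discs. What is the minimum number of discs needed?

Total = 1650 + 1450 + 1350 + 1300 + 1200 + 1150 + 1100 + 1100 + 1100 + 900 + 750 + 650 + 600 = 14300 MB.
Lower bound: ⌈14300/1900⌉ = 8 discs.
Also, 9 files each exceed 950 MB, and no two of those can share a disc, so at least 9 discs are needed.
A packing using 10 discs:
  disc 1: 1650 = 1650
  disc 2: 1450 = 1450
  disc 3: 1350 = 1350
  disc 4: 1300 + 600 = 1900
  disc 5: 1200 + 650 = 1850
  disc 6: 1150 + 750 = 1900
  disc 7: 1100 = 1100
  disc 8: 1100 = 1100
  disc 9: 1100 = 1100
  disc 10: 900 = 900
No arrangement into 9 discs stays within capacity, so 10 is optimal.

10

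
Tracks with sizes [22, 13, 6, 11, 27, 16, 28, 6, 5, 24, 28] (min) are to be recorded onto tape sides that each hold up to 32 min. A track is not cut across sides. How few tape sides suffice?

Total = 28 + 28 + 27 + 24 + 22 + 16 + 13 + 11 + 6 + 6 + 5 = 186 min.
Lower bound: ⌈186/32⌉ = 6 tape sides.
A packing using 7 tape sides:
  side 1: 28 = 28
  side 2: 28 = 28
  side 3: 27 + 5 = 32
  side 4: 24 + 6 = 30
  side 5: 22 + 6 = 28
  side 6: 16 + 13 = 29
  side 7: 11 = 11
No arrangement into 6 tape sides stays within capacity, so 7 is optimal.

7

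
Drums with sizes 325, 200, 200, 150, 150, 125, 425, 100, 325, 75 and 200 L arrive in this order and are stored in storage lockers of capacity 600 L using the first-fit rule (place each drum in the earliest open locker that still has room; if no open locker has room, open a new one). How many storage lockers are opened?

4

  325 → locker 1 (new)  [load 325/600]
  200 → locker 1  [load 525/600]
  200 → locker 2 (new)  [load 200/600]
  150 → locker 2  [load 350/600]
  150 → locker 2  [load 500/600]
  125 → locker 3 (new)  [load 125/600]
  425 → locker 3  [load 550/600]
  100 → locker 2  [load 600/600]
  325 → locker 4 (new)  [load 325/600]
  75 → locker 1  [load 600/600]
  200 → locker 4  [load 525/600]
4 storage lockers opened.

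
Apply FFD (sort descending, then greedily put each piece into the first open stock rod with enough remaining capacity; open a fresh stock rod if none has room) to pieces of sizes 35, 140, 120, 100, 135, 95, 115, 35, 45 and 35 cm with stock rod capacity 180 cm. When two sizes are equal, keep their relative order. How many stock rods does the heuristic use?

6

Sorted descending: 140, 135, 120, 115, 100, 95, 45, 35, 35, 35.
  140 → stock rod 1 (new)  [load 140/180]
  135 → stock rod 2 (new)  [load 135/180]
  120 → stock rod 3 (new)  [load 120/180]
  115 → stock rod 4 (new)  [load 115/180]
  100 → stock rod 5 (new)  [load 100/180]
  95 → stock rod 6 (new)  [load 95/180]
  45 → stock rod 2  [load 180/180]
  35 → stock rod 1  [load 175/180]
  35 → stock rod 3  [load 155/180]
  35 → stock rod 4  [load 150/180]
6 stock rods opened.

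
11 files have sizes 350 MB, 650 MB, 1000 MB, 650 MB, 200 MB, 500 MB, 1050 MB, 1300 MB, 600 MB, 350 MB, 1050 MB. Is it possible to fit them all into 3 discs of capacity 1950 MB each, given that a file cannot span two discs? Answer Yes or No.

Total = 7700 MB; ⌈7700/1950⌉ = 4.
At least 4 discs are required, but only 3 are allowed.

No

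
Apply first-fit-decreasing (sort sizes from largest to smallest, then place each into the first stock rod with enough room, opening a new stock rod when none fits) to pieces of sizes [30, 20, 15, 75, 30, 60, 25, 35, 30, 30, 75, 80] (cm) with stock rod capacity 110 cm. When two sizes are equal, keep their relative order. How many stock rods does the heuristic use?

Sorted descending: 80, 75, 75, 60, 35, 30, 30, 30, 30, 25, 20, 15.
  80 → stock rod 1 (new)  [load 80/110]
  75 → stock rod 2 (new)  [load 75/110]
  75 → stock rod 3 (new)  [load 75/110]
  60 → stock rod 4 (new)  [load 60/110]
  35 → stock rod 2  [load 110/110]
  30 → stock rod 1  [load 110/110]
  30 → stock rod 3  [load 105/110]
  30 → stock rod 4  [load 90/110]
  30 → stock rod 5 (new)  [load 30/110]
  25 → stock rod 5  [load 55/110]
  20 → stock rod 4  [load 110/110]
  15 → stock rod 5  [load 70/110]
5 stock rods opened.

5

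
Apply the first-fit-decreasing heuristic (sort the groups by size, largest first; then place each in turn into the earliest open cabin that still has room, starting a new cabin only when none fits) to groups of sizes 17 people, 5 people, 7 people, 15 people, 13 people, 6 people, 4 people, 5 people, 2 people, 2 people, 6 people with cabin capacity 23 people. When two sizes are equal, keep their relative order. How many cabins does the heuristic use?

4

Sorted descending: 17, 15, 13, 7, 6, 6, 5, 5, 4, 2, 2.
  17 → cabin 1 (new)  [load 17/23]
  15 → cabin 2 (new)  [load 15/23]
  13 → cabin 3 (new)  [load 13/23]
  7 → cabin 2  [load 22/23]
  6 → cabin 1  [load 23/23]
  6 → cabin 3  [load 19/23]
  5 → cabin 4 (new)  [load 5/23]
  5 → cabin 4  [load 10/23]
  4 → cabin 3  [load 23/23]
  2 → cabin 4  [load 12/23]
  2 → cabin 4  [load 14/23]
4 cabins opened.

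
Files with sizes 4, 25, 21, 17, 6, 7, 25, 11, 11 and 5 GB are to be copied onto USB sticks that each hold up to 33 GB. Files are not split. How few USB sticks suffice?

Total = 25 + 25 + 21 + 17 + 11 + 11 + 7 + 6 + 5 + 4 = 132 GB.
Lower bound: ⌈132/33⌉ = 4 USB sticks.
A packing using 5 USB sticks:
  USB stick 1: 25 + 7 = 32
  USB stick 2: 25 + 6 = 31
  USB stick 3: 21 + 11 = 32
  USB stick 4: 17 + 11 + 5 = 33
  USB stick 5: 4 = 4
No arrangement into 4 USB sticks stays within capacity, so 5 is optimal.

5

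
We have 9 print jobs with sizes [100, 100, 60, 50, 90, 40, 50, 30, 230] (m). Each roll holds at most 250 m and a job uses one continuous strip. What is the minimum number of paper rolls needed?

4

Total = 230 + 100 + 100 + 90 + 60 + 50 + 50 + 40 + 30 = 750 m.
Lower bound: ⌈750/250⌉ = 3 paper rolls.
A packing using 4 paper rolls:
  roll 1: 230 = 230
  roll 2: 100 + 100 + 50 = 250
  roll 3: 90 + 60 + 50 + 40 = 240
  roll 4: 30 = 30
No arrangement into 3 paper rolls stays within capacity, so 4 is optimal.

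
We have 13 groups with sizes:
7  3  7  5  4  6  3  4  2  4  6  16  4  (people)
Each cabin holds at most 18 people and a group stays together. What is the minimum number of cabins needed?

Total = 16 + 7 + 7 + 6 + 6 + 5 + 4 + 4 + 4 + 4 + 3 + 3 + 2 = 71 people.
Lower bound: ⌈71/18⌉ = 4 cabins.
A packing using 4 cabins:
  cabin 1: 16 + 2 = 18
  cabin 2: 7 + 7 + 4 = 18
  cabin 3: 6 + 6 + 5 = 17
  cabin 4: 4 + 4 + 4 + 3 + 3 = 18
This matches the lower bound, so 4 is optimal.

4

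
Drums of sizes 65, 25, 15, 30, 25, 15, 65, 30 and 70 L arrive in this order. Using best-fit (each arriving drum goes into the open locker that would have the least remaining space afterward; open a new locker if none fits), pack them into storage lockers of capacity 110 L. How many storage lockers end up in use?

4

  65 → locker 1 (new)  [load 65/110]
  25 → locker 1  [load 90/110]
  15 → locker 1  [load 105/110]
  30 → locker 2 (new)  [load 30/110]
  25 → locker 2  [load 55/110]
  15 → locker 2  [load 70/110]
  65 → locker 3 (new)  [load 65/110]
  30 → locker 2  [load 100/110]
  70 → locker 4 (new)  [load 70/110]
4 storage lockers opened.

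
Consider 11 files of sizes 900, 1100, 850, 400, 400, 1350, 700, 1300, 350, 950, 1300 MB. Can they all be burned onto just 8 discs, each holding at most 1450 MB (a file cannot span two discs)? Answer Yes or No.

A valid assignment using 8 discs:
  disc 1: 1350 = 1350
  disc 2: 1300 = 1300
  disc 3: 1300 = 1300
  disc 4: 1100 + 350 = 1450
  disc 5: 950 + 400 = 1350
  disc 6: 900 + 400 = 1300
  disc 7: 850 = 850
  disc 8: 700 = 700
Every load is within 1450 MB, so 8 discs suffice.

Yes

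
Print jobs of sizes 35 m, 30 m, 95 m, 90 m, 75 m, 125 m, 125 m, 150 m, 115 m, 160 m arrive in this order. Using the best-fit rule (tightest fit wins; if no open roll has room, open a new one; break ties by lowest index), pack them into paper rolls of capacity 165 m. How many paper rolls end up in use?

  35 → roll 1 (new)  [load 35/165]
  30 → roll 1  [load 65/165]
  95 → roll 1  [load 160/165]
  90 → roll 2 (new)  [load 90/165]
  75 → roll 2  [load 165/165]
  125 → roll 3 (new)  [load 125/165]
  125 → roll 4 (new)  [load 125/165]
  150 → roll 5 (new)  [load 150/165]
  115 → roll 6 (new)  [load 115/165]
  160 → roll 7 (new)  [load 160/165]
7 paper rolls opened.

7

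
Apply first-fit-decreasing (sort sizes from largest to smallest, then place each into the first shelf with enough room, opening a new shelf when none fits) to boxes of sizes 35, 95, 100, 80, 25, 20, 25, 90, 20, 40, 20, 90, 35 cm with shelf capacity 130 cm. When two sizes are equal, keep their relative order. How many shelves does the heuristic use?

Sorted descending: 100, 95, 90, 90, 80, 40, 35, 35, 25, 25, 20, 20, 20.
  100 → shelf 1 (new)  [load 100/130]
  95 → shelf 2 (new)  [load 95/130]
  90 → shelf 3 (new)  [load 90/130]
  90 → shelf 4 (new)  [load 90/130]
  80 → shelf 5 (new)  [load 80/130]
  40 → shelf 3  [load 130/130]
  35 → shelf 2  [load 130/130]
  35 → shelf 4  [load 125/130]
  25 → shelf 1  [load 125/130]
  25 → shelf 5  [load 105/130]
  20 → shelf 5  [load 125/130]
  20 → shelf 6 (new)  [load 20/130]
  20 → shelf 6  [load 40/130]
6 shelves opened.

6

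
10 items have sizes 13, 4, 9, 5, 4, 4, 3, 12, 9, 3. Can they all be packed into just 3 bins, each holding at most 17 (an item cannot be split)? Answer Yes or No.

Total = 66; ⌈66/17⌉ = 4.
At least 4 bins are required, but only 3 are allowed.

No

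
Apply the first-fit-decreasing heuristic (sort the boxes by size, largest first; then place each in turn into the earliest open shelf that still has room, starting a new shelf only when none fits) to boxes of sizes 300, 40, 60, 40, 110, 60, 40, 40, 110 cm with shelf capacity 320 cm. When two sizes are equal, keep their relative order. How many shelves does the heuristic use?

Sorted descending: 300, 110, 110, 60, 60, 40, 40, 40, 40.
  300 → shelf 1 (new)  [load 300/320]
  110 → shelf 2 (new)  [load 110/320]
  110 → shelf 2  [load 220/320]
  60 → shelf 2  [load 280/320]
  60 → shelf 3 (new)  [load 60/320]
  40 → shelf 2  [load 320/320]
  40 → shelf 3  [load 100/320]
  40 → shelf 3  [load 140/320]
  40 → shelf 3  [load 180/320]
3 shelves opened.

3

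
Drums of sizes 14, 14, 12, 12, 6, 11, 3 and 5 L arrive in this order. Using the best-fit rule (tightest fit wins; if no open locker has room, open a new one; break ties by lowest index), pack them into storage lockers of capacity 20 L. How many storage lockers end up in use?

  14 → locker 1 (new)  [load 14/20]
  14 → locker 2 (new)  [load 14/20]
  12 → locker 3 (new)  [load 12/20]
  12 → locker 4 (new)  [load 12/20]
  6 → locker 1  [load 20/20]
  11 → locker 5 (new)  [load 11/20]
  3 → locker 2  [load 17/20]
  5 → locker 3  [load 17/20]
5 storage lockers opened.

5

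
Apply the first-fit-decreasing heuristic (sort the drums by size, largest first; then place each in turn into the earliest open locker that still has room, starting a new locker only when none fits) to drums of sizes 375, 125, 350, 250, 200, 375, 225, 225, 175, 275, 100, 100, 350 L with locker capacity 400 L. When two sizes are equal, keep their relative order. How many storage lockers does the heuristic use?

9

Sorted descending: 375, 375, 350, 350, 275, 250, 225, 225, 200, 175, 125, 100, 100.
  375 → locker 1 (new)  [load 375/400]
  375 → locker 2 (new)  [load 375/400]
  350 → locker 3 (new)  [load 350/400]
  350 → locker 4 (new)  [load 350/400]
  275 → locker 5 (new)  [load 275/400]
  250 → locker 6 (new)  [load 250/400]
  225 → locker 7 (new)  [load 225/400]
  225 → locker 8 (new)  [load 225/400]
  200 → locker 9 (new)  [load 200/400]
  175 → locker 7  [load 400/400]
  125 → locker 5  [load 400/400]
  100 → locker 6  [load 350/400]
  100 → locker 8  [load 325/400]
9 storage lockers opened.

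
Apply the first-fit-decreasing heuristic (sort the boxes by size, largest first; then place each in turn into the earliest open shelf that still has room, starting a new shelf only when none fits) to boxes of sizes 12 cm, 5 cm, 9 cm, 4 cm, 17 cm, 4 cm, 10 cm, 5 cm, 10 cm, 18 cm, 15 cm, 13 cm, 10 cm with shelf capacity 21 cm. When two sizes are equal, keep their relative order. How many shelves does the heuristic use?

7

Sorted descending: 18, 17, 15, 13, 12, 10, 10, 10, 9, 5, 5, 4, 4.
  18 → shelf 1 (new)  [load 18/21]
  17 → shelf 2 (new)  [load 17/21]
  15 → shelf 3 (new)  [load 15/21]
  13 → shelf 4 (new)  [load 13/21]
  12 → shelf 5 (new)  [load 12/21]
  10 → shelf 6 (new)  [load 10/21]
  10 → shelf 6  [load 20/21]
  10 → shelf 7 (new)  [load 10/21]
  9 → shelf 5  [load 21/21]
  5 → shelf 3  [load 20/21]
  5 → shelf 4  [load 18/21]
  4 → shelf 2  [load 21/21]
  4 → shelf 7  [load 14/21]
7 shelves opened.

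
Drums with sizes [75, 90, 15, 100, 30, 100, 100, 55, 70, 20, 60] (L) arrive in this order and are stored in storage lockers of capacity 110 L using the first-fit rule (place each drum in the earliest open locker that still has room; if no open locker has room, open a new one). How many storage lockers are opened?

8

  75 → locker 1 (new)  [load 75/110]
  90 → locker 2 (new)  [load 90/110]
  15 → locker 1  [load 90/110]
  100 → locker 3 (new)  [load 100/110]
  30 → locker 4 (new)  [load 30/110]
  100 → locker 5 (new)  [load 100/110]
  100 → locker 6 (new)  [load 100/110]
  55 → locker 4  [load 85/110]
  70 → locker 7 (new)  [load 70/110]
  20 → locker 1  [load 110/110]
  60 → locker 8 (new)  [load 60/110]
8 storage lockers opened.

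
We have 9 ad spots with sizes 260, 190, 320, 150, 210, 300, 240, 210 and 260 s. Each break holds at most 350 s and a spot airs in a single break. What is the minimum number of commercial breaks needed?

Total = 320 + 300 + 260 + 260 + 240 + 210 + 210 + 190 + 150 = 2140 s.
Lower bound: ⌈2140/350⌉ = 7 commercial breaks.
Also, 8 ad spots each exceed 175 s, and no two of those can share a break, so at least 8 commercial breaks are needed.
A packing using 8 commercial breaks:
  break 1: 320 = 320
  break 2: 300 = 300
  break 3: 260 = 260
  break 4: 260 = 260
  break 5: 240 = 240
  break 6: 210 = 210
  break 7: 210 = 210
  break 8: 190 + 150 = 340
This matches the lower bound, so 8 is optimal.

8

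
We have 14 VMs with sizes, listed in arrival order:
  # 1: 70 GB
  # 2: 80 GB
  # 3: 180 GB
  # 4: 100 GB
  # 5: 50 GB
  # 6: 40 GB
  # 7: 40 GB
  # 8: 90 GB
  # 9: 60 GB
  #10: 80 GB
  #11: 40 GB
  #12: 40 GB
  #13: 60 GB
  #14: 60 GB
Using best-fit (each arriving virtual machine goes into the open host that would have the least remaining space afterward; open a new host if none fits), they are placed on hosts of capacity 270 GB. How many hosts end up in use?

4

  70 → host 1 (new)  [load 70/270]
  80 → host 1  [load 150/270]
  180 → host 2 (new)  [load 180/270]
  100 → host 1  [load 250/270]
  50 → host 2  [load 230/270]
  40 → host 2  [load 270/270]
  40 → host 3 (new)  [load 40/270]
  90 → host 3  [load 130/270]
  60 → host 3  [load 190/270]
  80 → host 3  [load 270/270]
  40 → host 4 (new)  [load 40/270]
  40 → host 4  [load 80/270]
  60 → host 4  [load 140/270]
  60 → host 4  [load 200/270]
4 hosts opened.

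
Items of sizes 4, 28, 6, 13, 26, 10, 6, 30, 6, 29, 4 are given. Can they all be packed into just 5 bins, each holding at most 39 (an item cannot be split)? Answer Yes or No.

A valid assignment using 5 bins:
  bin 1: 30 + 6 = 36
  bin 2: 29 + 10 = 39
  bin 3: 28 + 6 + 4 = 38
  bin 4: 26 + 13 = 39
  bin 5: 6 + 4 = 10
Every load is within 39, so 5 bins suffice.

Yes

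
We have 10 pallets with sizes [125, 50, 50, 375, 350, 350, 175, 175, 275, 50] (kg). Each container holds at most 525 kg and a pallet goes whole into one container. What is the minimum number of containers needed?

4

Total = 375 + 350 + 350 + 275 + 175 + 175 + 125 + 50 + 50 + 50 = 1975 kg.
Lower bound: ⌈1975/525⌉ = 4 containers.
A packing using 4 containers:
  container 1: 375 + 125 = 500
  container 2: 350 + 175 = 525
  container 3: 350 + 175 = 525
  container 4: 275 + 50 + 50 + 50 = 425
This matches the lower bound, so 4 is optimal.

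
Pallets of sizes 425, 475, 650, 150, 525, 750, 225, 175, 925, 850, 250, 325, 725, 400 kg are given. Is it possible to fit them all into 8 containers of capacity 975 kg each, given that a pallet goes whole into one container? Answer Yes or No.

A valid assignment using 8 containers:
  container 1: 925 = 925
  container 2: 850 = 850
  container 3: 750 + 225 = 975
  container 4: 725 + 250 = 975
  container 5: 650 + 325 = 975
  container 6: 525 + 425 = 950
  container 7: 475 + 400 = 875
  container 8: 175 + 150 = 325
Every load is within 975 kg, so 8 containers suffice.

Yes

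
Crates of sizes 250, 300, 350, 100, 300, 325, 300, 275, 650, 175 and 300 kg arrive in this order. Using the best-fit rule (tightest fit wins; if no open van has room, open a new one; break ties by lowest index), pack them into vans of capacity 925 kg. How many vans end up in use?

  250 → van 1 (new)  [load 250/925]
  300 → van 1  [load 550/925]
  350 → van 1  [load 900/925]
  100 → van 2 (new)  [load 100/925]
  300 → van 2  [load 400/925]
  325 → van 2  [load 725/925]
  300 → van 3 (new)  [load 300/925]
  275 → van 3  [load 575/925]
  650 → van 4 (new)  [load 650/925]
  175 → van 2  [load 900/925]
  300 → van 3  [load 875/925]
4 vans opened.

4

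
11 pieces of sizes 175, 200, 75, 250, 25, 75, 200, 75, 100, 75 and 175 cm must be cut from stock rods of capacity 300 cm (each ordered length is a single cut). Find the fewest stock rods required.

6

Total = 250 + 200 + 200 + 175 + 175 + 100 + 75 + 75 + 75 + 75 + 25 = 1425 cm.
Lower bound: ⌈1425/300⌉ = 5 stock rods.
A packing using 6 stock rods:
  stock rod 1: 250 + 25 = 275
  stock rod 2: 200 + 100 = 300
  stock rod 3: 200 + 75 = 275
  stock rod 4: 175 + 75 = 250
  stock rod 5: 175 + 75 = 250
  stock rod 6: 75 = 75
No arrangement into 5 stock rods stays within capacity, so 6 is optimal.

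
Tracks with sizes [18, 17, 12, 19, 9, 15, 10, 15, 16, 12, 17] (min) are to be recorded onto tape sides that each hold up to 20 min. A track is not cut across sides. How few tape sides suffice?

Total = 19 + 18 + 17 + 17 + 16 + 15 + 15 + 12 + 12 + 10 + 9 = 160 min.
Lower bound: ⌈160/20⌉ = 8 tape sides.
Also, 9 tracks each exceed 10 min, and no two of those can share a side, so at least 9 tape sides are needed.
A packing using 10 tape sides:
  side 1: 19 = 19
  side 2: 18 = 18
  side 3: 17 = 17
  side 4: 17 = 17
  side 5: 16 = 16
  side 6: 15 = 15
  side 7: 15 = 15
  side 8: 12 = 12
  side 9: 12 = 12
  side 10: 10 + 9 = 19
No arrangement into 9 tape sides stays within capacity, so 10 is optimal.

10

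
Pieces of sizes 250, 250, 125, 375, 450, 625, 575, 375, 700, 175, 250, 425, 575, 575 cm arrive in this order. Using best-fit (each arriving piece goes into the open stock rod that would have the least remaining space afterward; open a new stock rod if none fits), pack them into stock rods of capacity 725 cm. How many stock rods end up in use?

10

  250 → stock rod 1 (new)  [load 250/725]
  250 → stock rod 1  [load 500/725]
  125 → stock rod 1  [load 625/725]
  375 → stock rod 2 (new)  [load 375/725]
  450 → stock rod 3 (new)  [load 450/725]
  625 → stock rod 4 (new)  [load 625/725]
  575 → stock rod 5 (new)  [load 575/725]
  375 → stock rod 6 (new)  [load 375/725]
  700 → stock rod 7 (new)  [load 700/725]
  175 → stock rod 3  [load 625/725]
  250 → stock rod 2  [load 625/725]
  425 → stock rod 8 (new)  [load 425/725]
  575 → stock rod 9 (new)  [load 575/725]
  575 → stock rod 10 (new)  [load 575/725]
10 stock rods opened.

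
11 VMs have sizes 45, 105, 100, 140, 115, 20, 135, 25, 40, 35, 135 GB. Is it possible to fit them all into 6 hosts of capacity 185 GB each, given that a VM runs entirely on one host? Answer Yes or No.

A valid assignment using 6 hosts:
  host 1: 140 + 45 = 185
  host 2: 135 + 40 = 175
  host 3: 135 + 35 = 170
  host 4: 115 + 25 + 20 = 160
  host 5: 105 = 105
  host 6: 100 = 100
Every load is within 185 GB, so 6 hosts suffice.

Yes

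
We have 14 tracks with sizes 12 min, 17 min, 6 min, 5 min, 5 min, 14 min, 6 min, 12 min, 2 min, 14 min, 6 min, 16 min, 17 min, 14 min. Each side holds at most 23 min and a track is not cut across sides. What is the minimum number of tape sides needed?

8

Total = 17 + 17 + 16 + 14 + 14 + 14 + 12 + 12 + 6 + 6 + 6 + 5 + 5 + 2 = 146 min.
Lower bound: ⌈146/23⌉ = 7 tape sides.
Also, 8 tracks each exceed 23/2 min, and no two of those can share a side, so at least 8 tape sides are needed.
A packing using 8 tape sides:
  side 1: 17 + 6 = 23
  side 2: 17 + 6 = 23
  side 3: 16 + 6 = 22
  side 4: 14 + 5 + 2 = 21
  side 5: 14 + 5 = 19
  side 6: 14 = 14
  side 7: 12 = 12
  side 8: 12 = 12
This matches the lower bound, so 8 is optimal.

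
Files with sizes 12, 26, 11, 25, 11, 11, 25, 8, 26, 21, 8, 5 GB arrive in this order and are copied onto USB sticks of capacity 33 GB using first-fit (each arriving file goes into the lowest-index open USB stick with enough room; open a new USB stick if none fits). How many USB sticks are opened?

  12 → USB stick 1 (new)  [load 12/33]
  26 → USB stick 2 (new)  [load 26/33]
  11 → USB stick 1  [load 23/33]
  25 → USB stick 3 (new)  [load 25/33]
  11 → USB stick 4 (new)  [load 11/33]
  11 → USB stick 4  [load 22/33]
  25 → USB stick 5 (new)  [load 25/33]
  8 → USB stick 1  [load 31/33]
  26 → USB stick 6 (new)  [load 26/33]
  21 → USB stick 7 (new)  [load 21/33]
  8 → USB stick 3  [load 33/33]
  5 → USB stick 2  [load 31/33]
7 USB sticks opened.

7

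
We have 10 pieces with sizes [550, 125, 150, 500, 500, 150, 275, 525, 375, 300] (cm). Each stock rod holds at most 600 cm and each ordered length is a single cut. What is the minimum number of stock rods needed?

7

Total = 550 + 525 + 500 + 500 + 375 + 300 + 275 + 150 + 150 + 125 = 3450 cm.
Lower bound: ⌈3450/600⌉ = 6 stock rods.
A packing using 7 stock rods:
  stock rod 1: 550 = 550
  stock rod 2: 525 = 525
  stock rod 3: 500 = 500
  stock rod 4: 500 = 500
  stock rod 5: 375 + 150 = 525
  stock rod 6: 300 + 275 = 575
  stock rod 7: 150 + 125 = 275
No arrangement into 6 stock rods stays within capacity, so 7 is optimal.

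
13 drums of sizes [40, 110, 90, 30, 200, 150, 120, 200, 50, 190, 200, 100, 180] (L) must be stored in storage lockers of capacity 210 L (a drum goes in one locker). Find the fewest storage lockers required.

9

Total = 200 + 200 + 200 + 190 + 180 + 150 + 120 + 110 + 100 + 90 + 50 + 40 + 30 = 1660 L.
Lower bound: ⌈1660/210⌉ = 8 storage lockers.
A packing using 9 storage lockers:
  locker 1: 200 = 200
  locker 2: 200 = 200
  locker 3: 200 = 200
  locker 4: 190 = 190
  locker 5: 180 + 30 = 210
  locker 6: 150 + 50 = 200
  locker 7: 120 + 90 = 210
  locker 8: 110 + 100 = 210
  locker 9: 40 = 40
No arrangement into 8 storage lockers stays within capacity, so 9 is optimal.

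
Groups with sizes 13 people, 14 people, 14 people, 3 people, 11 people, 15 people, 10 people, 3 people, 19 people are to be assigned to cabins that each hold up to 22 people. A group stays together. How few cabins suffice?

Total = 19 + 15 + 14 + 14 + 13 + 11 + 10 + 3 + 3 = 102 people.
Lower bound: ⌈102/22⌉ = 5 cabins.
A packing using 6 cabins:
  cabin 1: 19 + 3 = 22
  cabin 2: 15 + 3 = 18
  cabin 3: 14 = 14
  cabin 4: 14 = 14
  cabin 5: 13 = 13
  cabin 6: 11 + 10 = 21
No arrangement into 5 cabins stays within capacity, so 6 is optimal.

6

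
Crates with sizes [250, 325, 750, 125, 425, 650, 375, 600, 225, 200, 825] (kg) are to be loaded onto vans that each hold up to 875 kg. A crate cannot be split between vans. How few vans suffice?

6

Total = 825 + 750 + 650 + 600 + 425 + 375 + 325 + 250 + 225 + 200 + 125 = 4750 kg.
Lower bound: ⌈4750/875⌉ = 6 vans.
A packing using 6 vans:
  van 1: 825 = 825
  van 2: 750 + 125 = 875
  van 3: 650 + 225 = 875
  van 4: 600 + 250 = 850
  van 5: 425 + 375 = 800
  van 6: 325 + 200 = 525
This matches the lower bound, so 6 is optimal.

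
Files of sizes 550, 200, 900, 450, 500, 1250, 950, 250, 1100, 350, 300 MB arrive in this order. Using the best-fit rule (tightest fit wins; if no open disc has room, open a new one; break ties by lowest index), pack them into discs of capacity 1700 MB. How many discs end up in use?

  550 → disc 1 (new)  [load 550/1700]
  200 → disc 1  [load 750/1700]
  900 → disc 1  [load 1650/1700]
  450 → disc 2 (new)  [load 450/1700]
  500 → disc 2  [load 950/1700]
  1250 → disc 3 (new)  [load 1250/1700]
  950 → disc 4 (new)  [load 950/1700]
  250 → disc 3  [load 1500/1700]
  1100 → disc 5 (new)  [load 1100/1700]
  350 → disc 5  [load 1450/1700]
  300 → disc 2  [load 1250/1700]
5 discs opened.

5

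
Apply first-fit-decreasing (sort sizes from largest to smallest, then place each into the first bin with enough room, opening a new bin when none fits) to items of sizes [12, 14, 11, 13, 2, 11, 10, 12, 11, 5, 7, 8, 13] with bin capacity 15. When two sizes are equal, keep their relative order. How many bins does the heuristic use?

Sorted descending: 14, 13, 13, 12, 12, 11, 11, 11, 10, 8, 7, 5, 2.
  14 → bin 1 (new)  [load 14/15]
  13 → bin 2 (new)  [load 13/15]
  13 → bin 3 (new)  [load 13/15]
  12 → bin 4 (new)  [load 12/15]
  12 → bin 5 (new)  [load 12/15]
  11 → bin 6 (new)  [load 11/15]
  11 → bin 7 (new)  [load 11/15]
  11 → bin 8 (new)  [load 11/15]
  10 → bin 9 (new)  [load 10/15]
  8 → bin 10 (new)  [load 8/15]
  7 → bin 10  [load 15/15]
  5 → bin 9  [load 15/15]
  2 → bin 2  [load 15/15]
10 bins opened.

10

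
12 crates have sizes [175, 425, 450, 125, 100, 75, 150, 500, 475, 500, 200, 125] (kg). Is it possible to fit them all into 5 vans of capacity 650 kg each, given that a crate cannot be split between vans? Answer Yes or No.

No

Total = 3300 kg; ⌈3300/650⌉ = 6.
At least 6 vans are required, but only 5 are allowed.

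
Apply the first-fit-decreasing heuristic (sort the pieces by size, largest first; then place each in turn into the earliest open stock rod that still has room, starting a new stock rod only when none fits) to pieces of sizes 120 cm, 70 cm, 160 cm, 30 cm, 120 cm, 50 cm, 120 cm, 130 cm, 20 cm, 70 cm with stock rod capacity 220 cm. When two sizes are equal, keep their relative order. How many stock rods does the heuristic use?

Sorted descending: 160, 130, 120, 120, 120, 70, 70, 50, 30, 20.
  160 → stock rod 1 (new)  [load 160/220]
  130 → stock rod 2 (new)  [load 130/220]
  120 → stock rod 3 (new)  [load 120/220]
  120 → stock rod 4 (new)  [load 120/220]
  120 → stock rod 5 (new)  [load 120/220]
  70 → stock rod 2  [load 200/220]
  70 → stock rod 3  [load 190/220]
  50 → stock rod 1  [load 210/220]
  30 → stock rod 3  [load 220/220]
  20 → stock rod 2  [load 220/220]
5 stock rods opened.

5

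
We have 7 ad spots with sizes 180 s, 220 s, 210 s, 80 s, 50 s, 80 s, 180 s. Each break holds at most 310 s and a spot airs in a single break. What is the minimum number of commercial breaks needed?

Total = 220 + 210 + 180 + 180 + 80 + 80 + 50 = 1000 s.
Lower bound: ⌈1000/310⌉ = 4 commercial breaks.
A packing using 4 commercial breaks:
  break 1: 220 + 80 = 300
  break 2: 210 + 80 = 290
  break 3: 180 + 50 = 230
  break 4: 180 = 180
This matches the lower bound, so 4 is optimal.

4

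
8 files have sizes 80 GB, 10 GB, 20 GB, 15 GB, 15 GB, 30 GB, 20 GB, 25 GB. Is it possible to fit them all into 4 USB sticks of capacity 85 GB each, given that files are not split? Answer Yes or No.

Yes

A valid assignment using 3 USB sticks:
  USB stick 1: 80 = 80
  USB stick 2: 30 + 25 + 20 + 10 = 85
  USB stick 3: 20 + 15 + 15 = 50
That uses only 3 ≤ 4, so 4 USB sticks are enough.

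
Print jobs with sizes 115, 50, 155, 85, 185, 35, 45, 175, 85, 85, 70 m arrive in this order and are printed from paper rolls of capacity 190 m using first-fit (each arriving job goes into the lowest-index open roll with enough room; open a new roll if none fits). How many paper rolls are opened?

7

  115 → roll 1 (new)  [load 115/190]
  50 → roll 1  [load 165/190]
  155 → roll 2 (new)  [load 155/190]
  85 → roll 3 (new)  [load 85/190]
  185 → roll 4 (new)  [load 185/190]
  35 → roll 2  [load 190/190]
  45 → roll 3  [load 130/190]
  175 → roll 5 (new)  [load 175/190]
  85 → roll 6 (new)  [load 85/190]
  85 → roll 6  [load 170/190]
  70 → roll 7 (new)  [load 70/190]
7 paper rolls opened.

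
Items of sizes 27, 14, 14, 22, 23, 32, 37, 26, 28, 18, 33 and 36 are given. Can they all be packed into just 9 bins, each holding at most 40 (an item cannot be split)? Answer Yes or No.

Yes

A valid assignment using 9 bins:
  bin 1: 37 = 37
  bin 2: 36 = 36
  bin 3: 33 = 33
  bin 4: 32 = 32
  bin 5: 28 = 28
  bin 6: 27 = 27
  bin 7: 26 + 14 = 40
  bin 8: 23 + 14 = 37
  bin 9: 22 + 18 = 40
Every load is within 40, so 9 bins suffice.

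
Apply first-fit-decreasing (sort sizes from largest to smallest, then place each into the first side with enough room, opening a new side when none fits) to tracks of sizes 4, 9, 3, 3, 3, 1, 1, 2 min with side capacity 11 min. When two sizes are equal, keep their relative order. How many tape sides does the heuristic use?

3

Sorted descending: 9, 4, 3, 3, 3, 2, 1, 1.
  9 → side 1 (new)  [load 9/11]
  4 → side 2 (new)  [load 4/11]
  3 → side 2  [load 7/11]
  3 → side 2  [load 10/11]
  3 → side 3 (new)  [load 3/11]
  2 → side 1  [load 11/11]
  1 → side 2  [load 11/11]
  1 → side 3  [load 4/11]
3 tape sides opened.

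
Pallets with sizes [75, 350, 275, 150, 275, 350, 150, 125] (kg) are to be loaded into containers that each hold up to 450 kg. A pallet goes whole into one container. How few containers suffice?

5

Total = 350 + 350 + 275 + 275 + 150 + 150 + 125 + 75 = 1750 kg.
Lower bound: ⌈1750/450⌉ = 4 containers.
A packing using 5 containers:
  container 1: 350 + 75 = 425
  container 2: 350 = 350
  container 3: 275 + 150 = 425
  container 4: 275 + 150 = 425
  container 5: 125 = 125
No arrangement into 4 containers stays within capacity, so 5 is optimal.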